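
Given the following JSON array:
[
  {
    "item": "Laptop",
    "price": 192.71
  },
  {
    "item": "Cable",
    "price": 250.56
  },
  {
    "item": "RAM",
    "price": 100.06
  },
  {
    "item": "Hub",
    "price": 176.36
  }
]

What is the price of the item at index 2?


Array index 2 -> RAM
price = 100.06

ANSWER: 100.06


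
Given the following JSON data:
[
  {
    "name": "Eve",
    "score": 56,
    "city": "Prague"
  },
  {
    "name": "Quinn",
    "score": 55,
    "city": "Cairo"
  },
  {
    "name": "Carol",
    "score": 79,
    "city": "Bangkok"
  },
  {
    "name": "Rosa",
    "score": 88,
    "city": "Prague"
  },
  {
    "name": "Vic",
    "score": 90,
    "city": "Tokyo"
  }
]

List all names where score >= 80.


Filtering records where score >= 80:
  Eve (score=56) -> no
  Quinn (score=55) -> no
  Carol (score=79) -> no
  Rosa (score=88) -> YES
  Vic (score=90) -> YES


ANSWER: Rosa, Vic


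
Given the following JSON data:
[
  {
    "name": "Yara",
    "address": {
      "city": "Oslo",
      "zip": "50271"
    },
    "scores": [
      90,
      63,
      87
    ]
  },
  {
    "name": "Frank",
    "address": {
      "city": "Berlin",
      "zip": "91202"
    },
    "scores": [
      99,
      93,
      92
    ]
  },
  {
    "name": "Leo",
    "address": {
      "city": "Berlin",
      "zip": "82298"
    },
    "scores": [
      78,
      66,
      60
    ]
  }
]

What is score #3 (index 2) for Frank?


Path: records[1].scores[2]
Value: 92

ANSWER: 92


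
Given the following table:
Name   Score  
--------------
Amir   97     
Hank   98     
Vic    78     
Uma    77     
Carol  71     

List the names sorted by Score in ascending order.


Sorting by Score (ascending):
  Carol: 71
  Uma: 77
  Vic: 78
  Amir: 97
  Hank: 98


ANSWER: Carol, Uma, Vic, Amir, Hank


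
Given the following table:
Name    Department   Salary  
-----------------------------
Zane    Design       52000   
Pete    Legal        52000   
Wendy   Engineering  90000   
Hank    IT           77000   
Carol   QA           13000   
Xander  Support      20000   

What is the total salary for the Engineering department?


Engineering department members:
  Wendy: 90000
Total = 90000 = 90000

ANSWER: 90000


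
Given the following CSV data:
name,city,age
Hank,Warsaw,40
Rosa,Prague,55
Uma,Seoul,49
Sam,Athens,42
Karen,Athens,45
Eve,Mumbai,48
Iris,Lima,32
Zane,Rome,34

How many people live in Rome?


Scanning city column for 'Rome':
  Row 8: Zane -> MATCH
Total matches: 1

ANSWER: 1


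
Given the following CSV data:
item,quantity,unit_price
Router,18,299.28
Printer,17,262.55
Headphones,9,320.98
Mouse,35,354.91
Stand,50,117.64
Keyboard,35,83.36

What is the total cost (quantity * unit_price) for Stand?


Row: Stand
quantity = 50
unit_price = 117.64
total = 50 * 117.64 = 5882.0

ANSWER: 5882.0


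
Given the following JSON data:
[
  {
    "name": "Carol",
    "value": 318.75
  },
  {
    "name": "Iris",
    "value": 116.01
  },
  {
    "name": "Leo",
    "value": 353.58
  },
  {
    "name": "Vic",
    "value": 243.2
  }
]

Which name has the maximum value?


Comparing values:
  Carol: 318.75
  Iris: 116.01
  Leo: 353.58
  Vic: 243.2
Maximum: Leo (353.58)

ANSWER: Leo


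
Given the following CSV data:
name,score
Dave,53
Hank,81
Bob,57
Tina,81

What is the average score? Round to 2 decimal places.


Scores: 53, 81, 57, 81
Sum = 272
Count = 4
Average = 272 / 4 = 68.00

ANSWER: 68.00


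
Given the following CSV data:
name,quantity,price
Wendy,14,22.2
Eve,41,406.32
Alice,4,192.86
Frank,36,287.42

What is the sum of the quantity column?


Values in 'quantity' column:
  Row 1: 14
  Row 2: 41
  Row 3: 4
  Row 4: 36
Sum = 14 + 41 + 4 + 36 = 95

ANSWER: 95


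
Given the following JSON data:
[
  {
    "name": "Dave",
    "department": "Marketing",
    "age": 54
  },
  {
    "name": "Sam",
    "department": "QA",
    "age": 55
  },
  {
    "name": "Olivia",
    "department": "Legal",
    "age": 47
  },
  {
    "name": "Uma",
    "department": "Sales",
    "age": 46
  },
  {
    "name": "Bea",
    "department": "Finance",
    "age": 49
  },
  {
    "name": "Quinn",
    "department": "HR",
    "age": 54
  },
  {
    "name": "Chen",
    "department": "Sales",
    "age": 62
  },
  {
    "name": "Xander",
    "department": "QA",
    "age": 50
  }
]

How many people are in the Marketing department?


Scanning records for department = Marketing
  Record 0: Dave
Count: 1

ANSWER: 1


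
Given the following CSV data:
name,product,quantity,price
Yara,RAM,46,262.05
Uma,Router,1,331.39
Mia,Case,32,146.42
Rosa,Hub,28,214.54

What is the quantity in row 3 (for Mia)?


Row 3: Mia
Column 'quantity' = 32

ANSWER: 32


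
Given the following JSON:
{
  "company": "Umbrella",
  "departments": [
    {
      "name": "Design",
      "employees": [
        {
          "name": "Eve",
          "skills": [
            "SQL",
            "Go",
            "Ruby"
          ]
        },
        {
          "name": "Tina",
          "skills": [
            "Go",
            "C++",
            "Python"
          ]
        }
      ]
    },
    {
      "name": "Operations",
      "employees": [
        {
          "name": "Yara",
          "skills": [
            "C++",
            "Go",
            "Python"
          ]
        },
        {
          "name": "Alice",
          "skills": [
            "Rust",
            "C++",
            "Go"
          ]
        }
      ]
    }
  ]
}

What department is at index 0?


Path: departments[0].name
Value: Design

ANSWER: Design


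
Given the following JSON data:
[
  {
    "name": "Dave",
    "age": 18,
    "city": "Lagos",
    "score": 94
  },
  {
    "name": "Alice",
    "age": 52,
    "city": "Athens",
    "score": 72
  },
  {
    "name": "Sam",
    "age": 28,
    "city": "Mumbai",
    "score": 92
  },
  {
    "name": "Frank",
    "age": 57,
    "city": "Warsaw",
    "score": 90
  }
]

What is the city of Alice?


Looking up record where name = Alice
Record index: 1
Field 'city' = Athens

ANSWER: Athens


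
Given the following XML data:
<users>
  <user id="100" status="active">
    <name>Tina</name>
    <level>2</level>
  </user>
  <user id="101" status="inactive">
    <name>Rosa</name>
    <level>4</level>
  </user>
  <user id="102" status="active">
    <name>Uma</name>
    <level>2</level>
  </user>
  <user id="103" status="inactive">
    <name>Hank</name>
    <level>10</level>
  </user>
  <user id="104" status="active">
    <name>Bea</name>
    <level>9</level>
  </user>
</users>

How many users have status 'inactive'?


Counting users with status='inactive':
  Rosa (id=101) -> MATCH
  Hank (id=103) -> MATCH
Count: 2

ANSWER: 2


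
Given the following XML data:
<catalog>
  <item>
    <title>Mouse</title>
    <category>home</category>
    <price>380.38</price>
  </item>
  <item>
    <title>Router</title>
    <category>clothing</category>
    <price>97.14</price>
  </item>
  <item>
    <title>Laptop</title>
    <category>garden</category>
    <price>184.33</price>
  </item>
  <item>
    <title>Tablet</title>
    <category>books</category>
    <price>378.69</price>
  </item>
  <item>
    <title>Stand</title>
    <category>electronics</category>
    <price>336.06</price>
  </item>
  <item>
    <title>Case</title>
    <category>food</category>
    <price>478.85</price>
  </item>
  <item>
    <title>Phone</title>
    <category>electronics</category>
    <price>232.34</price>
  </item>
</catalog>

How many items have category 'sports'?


Scanning <item> elements for <category>sports</category>:
Count: 0

ANSWER: 0


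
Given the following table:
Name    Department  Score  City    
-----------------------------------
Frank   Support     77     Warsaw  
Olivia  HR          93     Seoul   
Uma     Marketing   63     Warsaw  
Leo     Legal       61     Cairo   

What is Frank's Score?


Row 1: Frank
Score = 77

ANSWER: 77


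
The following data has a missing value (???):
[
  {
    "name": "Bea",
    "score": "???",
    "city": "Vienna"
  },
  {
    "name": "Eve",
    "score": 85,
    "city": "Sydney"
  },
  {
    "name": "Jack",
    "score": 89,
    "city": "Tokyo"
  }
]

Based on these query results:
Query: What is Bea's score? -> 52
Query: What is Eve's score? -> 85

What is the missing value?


The missing value is Bea's score
From query: Bea's score = 52

ANSWER: 52


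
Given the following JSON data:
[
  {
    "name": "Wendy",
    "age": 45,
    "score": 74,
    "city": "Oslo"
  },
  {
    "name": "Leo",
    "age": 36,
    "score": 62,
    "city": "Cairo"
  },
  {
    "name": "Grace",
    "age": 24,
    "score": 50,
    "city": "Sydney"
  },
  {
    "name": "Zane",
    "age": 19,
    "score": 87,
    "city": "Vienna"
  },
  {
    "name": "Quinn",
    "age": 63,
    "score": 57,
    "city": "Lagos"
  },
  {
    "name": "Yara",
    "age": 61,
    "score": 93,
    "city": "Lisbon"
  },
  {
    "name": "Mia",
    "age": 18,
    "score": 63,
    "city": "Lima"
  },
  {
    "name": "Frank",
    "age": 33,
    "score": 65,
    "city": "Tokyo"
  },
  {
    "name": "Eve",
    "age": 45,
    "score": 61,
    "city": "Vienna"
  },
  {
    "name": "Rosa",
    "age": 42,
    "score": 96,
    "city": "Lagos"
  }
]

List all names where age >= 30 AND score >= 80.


Checking both conditions:
  Wendy (age=45, score=74) -> no
  Leo (age=36, score=62) -> no
  Grace (age=24, score=50) -> no
  Zane (age=19, score=87) -> no
  Quinn (age=63, score=57) -> no
  Yara (age=61, score=93) -> YES
  Mia (age=18, score=63) -> no
  Frank (age=33, score=65) -> no
  Eve (age=45, score=61) -> no
  Rosa (age=42, score=96) -> YES


ANSWER: Yara, Rosa


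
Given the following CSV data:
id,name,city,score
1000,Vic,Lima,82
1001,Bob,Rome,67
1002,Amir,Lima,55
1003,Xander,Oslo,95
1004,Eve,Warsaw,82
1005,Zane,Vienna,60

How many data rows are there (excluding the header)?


Counting rows (excluding header):
Header: id,name,city,score
Data rows: 6

ANSWER: 6


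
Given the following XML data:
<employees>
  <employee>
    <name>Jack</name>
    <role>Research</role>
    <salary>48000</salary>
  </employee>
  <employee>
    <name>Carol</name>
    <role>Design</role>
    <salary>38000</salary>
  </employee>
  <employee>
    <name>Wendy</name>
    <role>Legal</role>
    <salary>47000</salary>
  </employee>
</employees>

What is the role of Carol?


Searching for <employee> with <name>Carol</name>
Found at position 2
<role>Design</role>

ANSWER: Design


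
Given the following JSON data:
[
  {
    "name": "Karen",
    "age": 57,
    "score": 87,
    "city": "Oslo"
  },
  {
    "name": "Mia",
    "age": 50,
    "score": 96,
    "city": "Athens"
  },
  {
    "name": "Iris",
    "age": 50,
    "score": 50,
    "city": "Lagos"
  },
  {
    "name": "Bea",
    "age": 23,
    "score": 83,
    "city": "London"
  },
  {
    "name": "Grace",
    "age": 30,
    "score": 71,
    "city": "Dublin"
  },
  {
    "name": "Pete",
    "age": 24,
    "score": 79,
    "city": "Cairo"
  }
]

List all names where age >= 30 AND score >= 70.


Checking both conditions:
  Karen (age=57, score=87) -> YES
  Mia (age=50, score=96) -> YES
  Iris (age=50, score=50) -> no
  Bea (age=23, score=83) -> no
  Grace (age=30, score=71) -> YES
  Pete (age=24, score=79) -> no


ANSWER: Karen, Mia, Grace


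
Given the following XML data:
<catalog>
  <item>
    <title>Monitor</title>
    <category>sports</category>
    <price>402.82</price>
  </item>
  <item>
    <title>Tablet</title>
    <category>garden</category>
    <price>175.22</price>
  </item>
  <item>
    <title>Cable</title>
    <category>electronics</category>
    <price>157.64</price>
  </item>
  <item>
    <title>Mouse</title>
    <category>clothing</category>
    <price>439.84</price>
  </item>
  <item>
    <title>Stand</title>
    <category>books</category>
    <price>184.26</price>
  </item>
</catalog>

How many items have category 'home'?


Scanning <item> elements for <category>home</category>:
Count: 0

ANSWER: 0


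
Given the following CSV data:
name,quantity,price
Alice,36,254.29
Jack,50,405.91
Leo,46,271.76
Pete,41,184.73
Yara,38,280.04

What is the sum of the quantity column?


Values in 'quantity' column:
  Row 1: 36
  Row 2: 50
  Row 3: 46
  Row 4: 41
  Row 5: 38
Sum = 36 + 50 + 46 + 41 + 38 = 211

ANSWER: 211


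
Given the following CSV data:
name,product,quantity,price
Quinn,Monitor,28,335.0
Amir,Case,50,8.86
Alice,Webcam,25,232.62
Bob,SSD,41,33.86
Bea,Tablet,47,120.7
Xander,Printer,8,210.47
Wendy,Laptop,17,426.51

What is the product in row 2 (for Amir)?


Row 2: Amir
Column 'product' = Case

ANSWER: Case


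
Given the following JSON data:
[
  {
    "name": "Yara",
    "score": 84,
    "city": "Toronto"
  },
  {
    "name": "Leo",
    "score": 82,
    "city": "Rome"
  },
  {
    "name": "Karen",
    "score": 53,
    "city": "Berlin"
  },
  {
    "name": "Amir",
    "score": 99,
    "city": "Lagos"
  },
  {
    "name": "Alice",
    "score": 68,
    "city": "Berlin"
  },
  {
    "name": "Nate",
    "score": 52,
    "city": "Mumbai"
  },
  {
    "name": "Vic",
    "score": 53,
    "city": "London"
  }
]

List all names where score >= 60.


Filtering records where score >= 60:
  Yara (score=84) -> YES
  Leo (score=82) -> YES
  Karen (score=53) -> no
  Amir (score=99) -> YES
  Alice (score=68) -> YES
  Nate (score=52) -> no
  Vic (score=53) -> no


ANSWER: Yara, Leo, Amir, Alice


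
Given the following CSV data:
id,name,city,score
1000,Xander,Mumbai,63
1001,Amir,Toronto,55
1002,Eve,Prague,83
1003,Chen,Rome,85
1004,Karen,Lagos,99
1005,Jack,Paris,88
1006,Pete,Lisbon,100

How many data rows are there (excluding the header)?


Counting rows (excluding header):
Header: id,name,city,score
Data rows: 7

ANSWER: 7


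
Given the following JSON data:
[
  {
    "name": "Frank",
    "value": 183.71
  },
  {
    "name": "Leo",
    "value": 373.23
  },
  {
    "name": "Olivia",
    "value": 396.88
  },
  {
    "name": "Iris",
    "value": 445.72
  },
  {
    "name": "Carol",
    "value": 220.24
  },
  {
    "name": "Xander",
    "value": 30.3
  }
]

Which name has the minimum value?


Comparing values:
  Frank: 183.71
  Leo: 373.23
  Olivia: 396.88
  Iris: 445.72
  Carol: 220.24
  Xander: 30.3
Minimum: Xander (30.3)

ANSWER: Xander


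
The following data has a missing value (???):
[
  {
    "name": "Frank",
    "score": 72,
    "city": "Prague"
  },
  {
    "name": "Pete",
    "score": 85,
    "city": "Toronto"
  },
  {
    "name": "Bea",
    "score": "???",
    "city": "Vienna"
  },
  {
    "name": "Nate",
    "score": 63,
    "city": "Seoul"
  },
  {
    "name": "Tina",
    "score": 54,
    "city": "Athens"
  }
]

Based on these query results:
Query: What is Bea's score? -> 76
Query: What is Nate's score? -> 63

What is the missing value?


The missing value is Bea's score
From query: Bea's score = 76

ANSWER: 76


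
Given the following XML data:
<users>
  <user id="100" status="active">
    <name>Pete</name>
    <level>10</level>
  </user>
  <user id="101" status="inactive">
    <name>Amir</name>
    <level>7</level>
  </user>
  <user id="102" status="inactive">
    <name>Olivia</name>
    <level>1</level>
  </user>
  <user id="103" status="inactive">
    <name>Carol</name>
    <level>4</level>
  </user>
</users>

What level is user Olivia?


Finding user: Olivia
<level>1</level>

ANSWER: 1


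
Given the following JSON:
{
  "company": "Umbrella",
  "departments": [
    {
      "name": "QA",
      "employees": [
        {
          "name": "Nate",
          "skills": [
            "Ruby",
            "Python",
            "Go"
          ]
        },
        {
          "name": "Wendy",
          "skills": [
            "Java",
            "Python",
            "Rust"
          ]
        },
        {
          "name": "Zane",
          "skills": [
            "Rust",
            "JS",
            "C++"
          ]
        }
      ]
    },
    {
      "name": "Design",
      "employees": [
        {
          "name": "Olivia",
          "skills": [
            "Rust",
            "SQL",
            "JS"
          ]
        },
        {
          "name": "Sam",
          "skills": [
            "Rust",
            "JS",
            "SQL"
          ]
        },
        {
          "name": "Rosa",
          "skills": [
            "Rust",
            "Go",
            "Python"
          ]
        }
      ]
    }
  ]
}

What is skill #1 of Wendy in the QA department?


Path: departments[0].employees[1].skills[0]
Value: Java

ANSWER: Java


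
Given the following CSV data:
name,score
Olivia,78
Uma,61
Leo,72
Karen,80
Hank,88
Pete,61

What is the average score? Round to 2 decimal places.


Scores: 78, 61, 72, 80, 88, 61
Sum = 440
Count = 6
Average = 440 / 6 = 73.33

ANSWER: 73.33


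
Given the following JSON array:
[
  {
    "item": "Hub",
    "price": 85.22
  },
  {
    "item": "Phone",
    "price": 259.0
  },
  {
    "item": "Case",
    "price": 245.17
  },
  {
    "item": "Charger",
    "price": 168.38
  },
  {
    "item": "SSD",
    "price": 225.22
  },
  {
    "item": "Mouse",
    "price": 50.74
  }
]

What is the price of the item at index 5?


Array index 5 -> Mouse
price = 50.74

ANSWER: 50.74


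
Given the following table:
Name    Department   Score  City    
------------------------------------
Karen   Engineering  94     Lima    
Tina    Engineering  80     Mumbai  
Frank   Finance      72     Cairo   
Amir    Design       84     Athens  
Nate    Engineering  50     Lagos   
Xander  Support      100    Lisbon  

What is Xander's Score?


Row 6: Xander
Score = 100

ANSWER: 100


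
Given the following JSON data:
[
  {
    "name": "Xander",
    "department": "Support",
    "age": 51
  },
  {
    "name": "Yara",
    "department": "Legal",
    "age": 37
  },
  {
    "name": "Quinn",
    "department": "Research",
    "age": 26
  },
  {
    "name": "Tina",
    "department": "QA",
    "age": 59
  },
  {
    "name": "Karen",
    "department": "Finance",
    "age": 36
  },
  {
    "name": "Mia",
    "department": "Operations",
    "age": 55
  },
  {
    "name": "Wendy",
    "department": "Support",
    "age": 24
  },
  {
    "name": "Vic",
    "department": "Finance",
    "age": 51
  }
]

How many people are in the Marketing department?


Scanning records for department = Marketing
  No matches found
Count: 0

ANSWER: 0


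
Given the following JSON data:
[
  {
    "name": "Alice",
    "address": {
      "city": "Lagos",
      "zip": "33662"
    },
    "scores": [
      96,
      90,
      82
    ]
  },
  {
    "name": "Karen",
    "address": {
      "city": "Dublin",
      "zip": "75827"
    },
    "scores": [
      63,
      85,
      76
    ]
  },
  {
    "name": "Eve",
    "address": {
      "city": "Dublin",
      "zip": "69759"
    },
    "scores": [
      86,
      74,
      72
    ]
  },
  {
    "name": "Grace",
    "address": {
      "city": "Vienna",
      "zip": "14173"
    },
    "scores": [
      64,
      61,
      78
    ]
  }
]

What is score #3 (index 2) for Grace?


Path: records[3].scores[2]
Value: 78

ANSWER: 78


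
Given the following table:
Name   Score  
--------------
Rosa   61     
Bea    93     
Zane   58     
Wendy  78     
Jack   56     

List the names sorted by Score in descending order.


Sorting by Score (descending):
  Bea: 93
  Wendy: 78
  Rosa: 61
  Zane: 58
  Jack: 56


ANSWER: Bea, Wendy, Rosa, Zane, Jack


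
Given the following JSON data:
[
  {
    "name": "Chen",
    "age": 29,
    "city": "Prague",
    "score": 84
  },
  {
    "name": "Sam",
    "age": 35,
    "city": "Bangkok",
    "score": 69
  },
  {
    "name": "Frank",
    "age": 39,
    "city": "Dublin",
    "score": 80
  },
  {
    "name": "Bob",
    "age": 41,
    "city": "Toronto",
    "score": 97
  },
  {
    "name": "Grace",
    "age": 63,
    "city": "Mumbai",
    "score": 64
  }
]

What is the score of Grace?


Looking up record where name = Grace
Record index: 4
Field 'score' = 64

ANSWER: 64


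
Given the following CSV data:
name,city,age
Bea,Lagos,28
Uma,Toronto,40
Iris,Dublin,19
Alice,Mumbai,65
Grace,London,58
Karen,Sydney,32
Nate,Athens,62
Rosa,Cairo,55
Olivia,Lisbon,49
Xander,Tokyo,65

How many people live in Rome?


Scanning city column for 'Rome':
Total matches: 0

ANSWER: 0


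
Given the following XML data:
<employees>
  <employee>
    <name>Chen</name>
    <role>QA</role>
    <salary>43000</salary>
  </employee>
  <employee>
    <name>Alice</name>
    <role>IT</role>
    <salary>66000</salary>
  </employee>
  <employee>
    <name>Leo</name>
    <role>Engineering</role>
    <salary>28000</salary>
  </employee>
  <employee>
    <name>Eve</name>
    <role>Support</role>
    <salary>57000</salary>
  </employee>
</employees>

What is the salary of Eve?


Searching for <employee> with <name>Eve</name>
Found at position 4
<salary>57000</salary>

ANSWER: 57000


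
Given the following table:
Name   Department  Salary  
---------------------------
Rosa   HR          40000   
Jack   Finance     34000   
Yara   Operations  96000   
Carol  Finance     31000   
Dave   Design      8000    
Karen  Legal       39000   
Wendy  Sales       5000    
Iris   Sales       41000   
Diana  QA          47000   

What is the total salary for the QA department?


QA department members:
  Diana: 47000
Total = 47000 = 47000

ANSWER: 47000


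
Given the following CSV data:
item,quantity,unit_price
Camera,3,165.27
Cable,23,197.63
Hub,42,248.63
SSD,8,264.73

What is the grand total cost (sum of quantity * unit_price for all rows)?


Computing row totals:
  Camera: 3 * 165.27 = 495.81
  Cable: 23 * 197.63 = 4545.49
  Hub: 42 * 248.63 = 10442.46
  SSD: 8 * 264.73 = 2117.84
Grand total = 495.81 + 4545.49 + 10442.46 + 2117.84 = 17601.6

ANSWER: 17601.6


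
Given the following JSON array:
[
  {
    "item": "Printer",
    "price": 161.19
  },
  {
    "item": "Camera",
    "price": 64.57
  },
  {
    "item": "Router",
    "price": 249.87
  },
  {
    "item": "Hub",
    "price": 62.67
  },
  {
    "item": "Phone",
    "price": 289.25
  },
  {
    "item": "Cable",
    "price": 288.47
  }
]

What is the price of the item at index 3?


Array index 3 -> Hub
price = 62.67

ANSWER: 62.67


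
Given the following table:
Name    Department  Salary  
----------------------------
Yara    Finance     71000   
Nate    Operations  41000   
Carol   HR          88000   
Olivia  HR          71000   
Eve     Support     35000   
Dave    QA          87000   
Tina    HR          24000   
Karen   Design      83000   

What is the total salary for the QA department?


QA department members:
  Dave: 87000
Total = 87000 = 87000

ANSWER: 87000


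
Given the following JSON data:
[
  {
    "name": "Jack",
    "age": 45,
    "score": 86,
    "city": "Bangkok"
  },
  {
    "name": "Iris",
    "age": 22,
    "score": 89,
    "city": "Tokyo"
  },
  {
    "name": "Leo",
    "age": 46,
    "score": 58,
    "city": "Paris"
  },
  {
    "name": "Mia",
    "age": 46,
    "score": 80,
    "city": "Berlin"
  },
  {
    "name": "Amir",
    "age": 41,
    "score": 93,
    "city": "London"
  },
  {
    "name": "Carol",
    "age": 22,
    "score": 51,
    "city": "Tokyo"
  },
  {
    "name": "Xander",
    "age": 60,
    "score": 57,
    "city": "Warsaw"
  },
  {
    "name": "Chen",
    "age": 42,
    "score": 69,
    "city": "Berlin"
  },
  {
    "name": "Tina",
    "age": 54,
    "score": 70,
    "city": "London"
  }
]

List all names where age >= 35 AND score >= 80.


Checking both conditions:
  Jack (age=45, score=86) -> YES
  Iris (age=22, score=89) -> no
  Leo (age=46, score=58) -> no
  Mia (age=46, score=80) -> YES
  Amir (age=41, score=93) -> YES
  Carol (age=22, score=51) -> no
  Xander (age=60, score=57) -> no
  Chen (age=42, score=69) -> no
  Tina (age=54, score=70) -> no


ANSWER: Jack, Mia, Amir


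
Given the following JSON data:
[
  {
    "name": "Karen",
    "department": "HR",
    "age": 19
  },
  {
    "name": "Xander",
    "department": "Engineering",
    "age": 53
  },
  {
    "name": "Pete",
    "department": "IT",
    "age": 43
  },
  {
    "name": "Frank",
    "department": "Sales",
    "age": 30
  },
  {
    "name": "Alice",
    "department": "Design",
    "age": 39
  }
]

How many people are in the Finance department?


Scanning records for department = Finance
  No matches found
Count: 0

ANSWER: 0


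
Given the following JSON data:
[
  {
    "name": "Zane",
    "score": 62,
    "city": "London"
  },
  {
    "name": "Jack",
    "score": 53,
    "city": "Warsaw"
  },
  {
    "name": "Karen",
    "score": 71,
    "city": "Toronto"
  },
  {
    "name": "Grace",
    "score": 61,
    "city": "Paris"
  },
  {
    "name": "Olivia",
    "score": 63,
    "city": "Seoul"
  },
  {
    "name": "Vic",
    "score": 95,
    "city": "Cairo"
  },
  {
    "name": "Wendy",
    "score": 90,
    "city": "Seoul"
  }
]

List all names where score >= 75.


Filtering records where score >= 75:
  Zane (score=62) -> no
  Jack (score=53) -> no
  Karen (score=71) -> no
  Grace (score=61) -> no
  Olivia (score=63) -> no
  Vic (score=95) -> YES
  Wendy (score=90) -> YES


ANSWER: Vic, Wendy


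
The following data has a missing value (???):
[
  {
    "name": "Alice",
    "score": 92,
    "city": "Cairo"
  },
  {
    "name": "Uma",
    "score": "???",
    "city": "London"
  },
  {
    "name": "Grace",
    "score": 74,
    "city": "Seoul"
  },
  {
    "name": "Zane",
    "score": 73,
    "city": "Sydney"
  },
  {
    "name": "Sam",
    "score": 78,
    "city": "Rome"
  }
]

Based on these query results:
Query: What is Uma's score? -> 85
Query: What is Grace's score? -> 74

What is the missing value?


The missing value is Uma's score
From query: Uma's score = 85

ANSWER: 85


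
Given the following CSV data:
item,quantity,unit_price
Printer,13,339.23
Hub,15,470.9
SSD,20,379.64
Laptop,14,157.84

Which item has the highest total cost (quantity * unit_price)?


Computing row totals:
  Printer: 4409.99
  Hub: 7063.5
  SSD: 7592.8
  Laptop: 2209.76
Maximum: SSD (7592.8)

ANSWER: SSD


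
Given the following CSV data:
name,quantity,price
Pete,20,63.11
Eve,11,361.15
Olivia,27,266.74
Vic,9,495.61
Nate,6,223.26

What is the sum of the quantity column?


Values in 'quantity' column:
  Row 1: 20
  Row 2: 11
  Row 3: 27
  Row 4: 9
  Row 5: 6
Sum = 20 + 11 + 27 + 9 + 6 = 73

ANSWER: 73


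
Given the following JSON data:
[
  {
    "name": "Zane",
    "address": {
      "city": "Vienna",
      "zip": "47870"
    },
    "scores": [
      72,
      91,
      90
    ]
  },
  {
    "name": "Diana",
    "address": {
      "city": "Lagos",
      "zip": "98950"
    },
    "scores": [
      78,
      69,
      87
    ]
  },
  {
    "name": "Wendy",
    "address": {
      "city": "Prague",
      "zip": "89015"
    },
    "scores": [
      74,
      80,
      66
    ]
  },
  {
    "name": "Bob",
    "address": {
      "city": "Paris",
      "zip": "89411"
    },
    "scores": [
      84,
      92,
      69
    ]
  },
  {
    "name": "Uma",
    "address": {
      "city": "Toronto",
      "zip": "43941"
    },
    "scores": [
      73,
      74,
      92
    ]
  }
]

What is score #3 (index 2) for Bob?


Path: records[3].scores[2]
Value: 69

ANSWER: 69


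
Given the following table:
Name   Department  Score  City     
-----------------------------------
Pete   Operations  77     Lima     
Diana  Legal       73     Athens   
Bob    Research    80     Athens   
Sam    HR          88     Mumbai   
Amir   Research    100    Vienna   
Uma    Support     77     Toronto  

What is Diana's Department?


Row 2: Diana
Department = Legal

ANSWER: Legal


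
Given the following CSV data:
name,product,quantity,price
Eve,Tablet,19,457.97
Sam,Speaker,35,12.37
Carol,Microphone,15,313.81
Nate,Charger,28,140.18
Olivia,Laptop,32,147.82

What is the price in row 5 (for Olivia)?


Row 5: Olivia
Column 'price' = 147.82

ANSWER: 147.82


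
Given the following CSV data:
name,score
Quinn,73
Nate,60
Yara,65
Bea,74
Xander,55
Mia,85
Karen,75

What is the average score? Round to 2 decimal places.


Scores: 73, 60, 65, 74, 55, 85, 75
Sum = 487
Count = 7
Average = 487 / 7 = 69.57

ANSWER: 69.57


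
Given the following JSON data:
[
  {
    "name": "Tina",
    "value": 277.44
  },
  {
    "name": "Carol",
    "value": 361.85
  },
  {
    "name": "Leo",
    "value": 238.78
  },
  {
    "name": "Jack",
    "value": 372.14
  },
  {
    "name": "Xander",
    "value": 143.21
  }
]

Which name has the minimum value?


Comparing values:
  Tina: 277.44
  Carol: 361.85
  Leo: 238.78
  Jack: 372.14
  Xander: 143.21
Minimum: Xander (143.21)

ANSWER: Xander


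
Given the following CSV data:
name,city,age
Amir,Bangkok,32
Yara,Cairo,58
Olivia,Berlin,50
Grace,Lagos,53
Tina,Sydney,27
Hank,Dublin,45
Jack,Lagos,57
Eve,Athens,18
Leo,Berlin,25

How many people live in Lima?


Scanning city column for 'Lima':
Total matches: 0

ANSWER: 0


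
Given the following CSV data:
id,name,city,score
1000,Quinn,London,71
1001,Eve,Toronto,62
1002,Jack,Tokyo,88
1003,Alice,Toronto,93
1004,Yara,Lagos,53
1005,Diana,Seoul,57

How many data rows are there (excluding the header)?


Counting rows (excluding header):
Header: id,name,city,score
Data rows: 6

ANSWER: 6


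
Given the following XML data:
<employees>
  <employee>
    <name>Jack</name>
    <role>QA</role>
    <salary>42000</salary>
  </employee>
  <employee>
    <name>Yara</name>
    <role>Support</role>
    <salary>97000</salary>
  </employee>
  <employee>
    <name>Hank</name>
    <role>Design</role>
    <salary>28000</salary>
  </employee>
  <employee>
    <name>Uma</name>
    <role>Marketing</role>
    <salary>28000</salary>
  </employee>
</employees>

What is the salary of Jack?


Searching for <employee> with <name>Jack</name>
Found at position 1
<salary>42000</salary>

ANSWER: 42000


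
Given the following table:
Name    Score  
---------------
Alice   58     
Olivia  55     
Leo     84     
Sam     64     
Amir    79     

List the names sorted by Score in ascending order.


Sorting by Score (ascending):
  Olivia: 55
  Alice: 58
  Sam: 64
  Amir: 79
  Leo: 84


ANSWER: Olivia, Alice, Sam, Amir, Leo


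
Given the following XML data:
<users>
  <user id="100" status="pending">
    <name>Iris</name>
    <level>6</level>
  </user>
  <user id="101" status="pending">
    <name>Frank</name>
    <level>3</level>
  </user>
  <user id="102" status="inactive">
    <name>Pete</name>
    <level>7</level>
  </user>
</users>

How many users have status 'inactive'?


Counting users with status='inactive':
  Pete (id=102) -> MATCH
Count: 1

ANSWER: 1


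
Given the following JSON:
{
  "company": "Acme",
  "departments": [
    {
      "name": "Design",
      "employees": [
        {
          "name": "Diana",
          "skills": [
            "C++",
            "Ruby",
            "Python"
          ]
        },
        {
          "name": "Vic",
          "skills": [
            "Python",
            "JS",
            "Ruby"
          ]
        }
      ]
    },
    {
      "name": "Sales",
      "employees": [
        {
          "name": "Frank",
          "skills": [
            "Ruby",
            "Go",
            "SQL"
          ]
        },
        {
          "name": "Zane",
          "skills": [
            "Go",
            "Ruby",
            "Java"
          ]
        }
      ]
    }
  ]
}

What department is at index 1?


Path: departments[1].name
Value: Sales

ANSWER: Sales


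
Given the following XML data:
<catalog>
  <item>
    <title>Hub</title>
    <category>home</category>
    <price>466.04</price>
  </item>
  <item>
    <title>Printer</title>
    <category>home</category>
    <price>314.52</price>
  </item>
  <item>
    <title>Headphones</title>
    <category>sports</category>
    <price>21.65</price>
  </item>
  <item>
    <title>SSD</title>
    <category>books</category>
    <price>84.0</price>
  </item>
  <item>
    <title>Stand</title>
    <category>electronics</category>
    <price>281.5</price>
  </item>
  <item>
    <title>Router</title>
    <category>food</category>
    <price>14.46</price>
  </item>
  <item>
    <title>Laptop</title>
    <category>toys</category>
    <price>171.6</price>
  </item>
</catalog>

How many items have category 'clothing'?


Scanning <item> elements for <category>clothing</category>:
Count: 0

ANSWER: 0


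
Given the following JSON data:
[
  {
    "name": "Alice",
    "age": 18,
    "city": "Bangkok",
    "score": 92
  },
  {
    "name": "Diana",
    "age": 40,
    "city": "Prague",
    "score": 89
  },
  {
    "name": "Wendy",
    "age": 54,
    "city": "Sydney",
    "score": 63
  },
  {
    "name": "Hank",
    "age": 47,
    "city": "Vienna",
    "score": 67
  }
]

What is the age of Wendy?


Looking up record where name = Wendy
Record index: 2
Field 'age' = 54

ANSWER: 54


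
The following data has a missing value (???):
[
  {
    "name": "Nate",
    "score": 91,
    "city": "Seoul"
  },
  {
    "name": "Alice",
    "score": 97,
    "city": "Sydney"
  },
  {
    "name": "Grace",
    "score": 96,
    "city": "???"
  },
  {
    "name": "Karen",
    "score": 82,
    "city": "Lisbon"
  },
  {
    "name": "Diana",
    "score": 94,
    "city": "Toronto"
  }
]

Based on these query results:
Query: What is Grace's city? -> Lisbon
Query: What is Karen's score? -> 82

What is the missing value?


The missing value is Grace's city
From query: Grace's city = Lisbon

ANSWER: Lisbon


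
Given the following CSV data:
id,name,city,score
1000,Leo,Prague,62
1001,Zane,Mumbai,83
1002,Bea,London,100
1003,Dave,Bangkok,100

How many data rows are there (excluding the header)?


Counting rows (excluding header):
Header: id,name,city,score
Data rows: 4

ANSWER: 4


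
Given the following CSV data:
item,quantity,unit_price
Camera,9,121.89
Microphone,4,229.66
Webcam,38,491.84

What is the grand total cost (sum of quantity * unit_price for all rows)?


Computing row totals:
  Camera: 9 * 121.89 = 1097.01
  Microphone: 4 * 229.66 = 918.64
  Webcam: 38 * 491.84 = 18689.92
Grand total = 1097.01 + 918.64 + 18689.92 = 20705.57

ANSWER: 20705.57


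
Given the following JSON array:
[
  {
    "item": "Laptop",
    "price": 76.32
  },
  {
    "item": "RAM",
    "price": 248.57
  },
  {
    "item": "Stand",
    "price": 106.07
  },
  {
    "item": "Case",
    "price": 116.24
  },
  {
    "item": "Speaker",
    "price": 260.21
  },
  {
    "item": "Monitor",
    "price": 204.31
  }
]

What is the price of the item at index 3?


Array index 3 -> Case
price = 116.24

ANSWER: 116.24


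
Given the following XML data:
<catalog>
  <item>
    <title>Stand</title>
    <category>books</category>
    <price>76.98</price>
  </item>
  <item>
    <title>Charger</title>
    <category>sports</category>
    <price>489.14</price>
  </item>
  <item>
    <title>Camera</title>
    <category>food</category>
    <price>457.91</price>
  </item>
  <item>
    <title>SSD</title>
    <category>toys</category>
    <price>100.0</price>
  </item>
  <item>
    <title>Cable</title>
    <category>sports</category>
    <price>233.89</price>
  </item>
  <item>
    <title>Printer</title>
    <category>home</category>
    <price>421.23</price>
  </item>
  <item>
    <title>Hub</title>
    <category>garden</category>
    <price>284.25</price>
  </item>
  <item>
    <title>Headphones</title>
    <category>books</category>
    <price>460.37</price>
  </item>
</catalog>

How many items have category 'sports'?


Scanning <item> elements for <category>sports</category>:
  Item 2: Charger -> MATCH
  Item 5: Cable -> MATCH
Count: 2

ANSWER: 2


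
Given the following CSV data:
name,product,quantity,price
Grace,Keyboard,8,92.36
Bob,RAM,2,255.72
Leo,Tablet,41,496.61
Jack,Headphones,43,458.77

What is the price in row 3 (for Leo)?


Row 3: Leo
Column 'price' = 496.61

ANSWER: 496.61


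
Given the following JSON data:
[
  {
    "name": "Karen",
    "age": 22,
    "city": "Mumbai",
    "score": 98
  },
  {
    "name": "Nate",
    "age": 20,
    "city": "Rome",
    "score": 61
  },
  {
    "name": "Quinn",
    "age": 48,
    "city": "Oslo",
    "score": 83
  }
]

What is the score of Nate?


Looking up record where name = Nate
Record index: 1
Field 'score' = 61

ANSWER: 61


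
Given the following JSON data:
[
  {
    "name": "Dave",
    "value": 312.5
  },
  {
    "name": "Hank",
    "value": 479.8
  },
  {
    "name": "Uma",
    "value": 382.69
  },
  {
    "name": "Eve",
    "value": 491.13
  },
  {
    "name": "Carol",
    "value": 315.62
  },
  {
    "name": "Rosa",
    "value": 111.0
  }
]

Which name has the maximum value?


Comparing values:
  Dave: 312.5
  Hank: 479.8
  Uma: 382.69
  Eve: 491.13
  Carol: 315.62
  Rosa: 111.0
Maximum: Eve (491.13)

ANSWER: Eve


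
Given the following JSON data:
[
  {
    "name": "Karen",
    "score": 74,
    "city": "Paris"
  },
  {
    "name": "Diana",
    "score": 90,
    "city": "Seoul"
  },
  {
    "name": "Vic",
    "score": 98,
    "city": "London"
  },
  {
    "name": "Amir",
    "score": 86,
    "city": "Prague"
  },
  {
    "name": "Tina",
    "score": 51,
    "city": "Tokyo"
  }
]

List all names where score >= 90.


Filtering records where score >= 90:
  Karen (score=74) -> no
  Diana (score=90) -> YES
  Vic (score=98) -> YES
  Amir (score=86) -> no
  Tina (score=51) -> no


ANSWER: Diana, Vic


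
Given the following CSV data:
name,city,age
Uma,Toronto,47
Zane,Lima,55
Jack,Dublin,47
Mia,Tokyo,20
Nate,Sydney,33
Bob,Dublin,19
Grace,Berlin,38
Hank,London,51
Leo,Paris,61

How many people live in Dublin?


Scanning city column for 'Dublin':
  Row 3: Jack -> MATCH
  Row 6: Bob -> MATCH
Total matches: 2

ANSWER: 2


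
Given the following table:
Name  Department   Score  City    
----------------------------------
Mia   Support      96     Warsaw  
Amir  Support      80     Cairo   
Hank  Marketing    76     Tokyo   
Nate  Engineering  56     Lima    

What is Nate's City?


Row 4: Nate
City = Lima

ANSWER: Lima


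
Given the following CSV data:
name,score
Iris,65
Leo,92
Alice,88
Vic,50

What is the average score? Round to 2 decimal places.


Scores: 65, 92, 88, 50
Sum = 295
Count = 4
Average = 295 / 4 = 73.75

ANSWER: 73.75


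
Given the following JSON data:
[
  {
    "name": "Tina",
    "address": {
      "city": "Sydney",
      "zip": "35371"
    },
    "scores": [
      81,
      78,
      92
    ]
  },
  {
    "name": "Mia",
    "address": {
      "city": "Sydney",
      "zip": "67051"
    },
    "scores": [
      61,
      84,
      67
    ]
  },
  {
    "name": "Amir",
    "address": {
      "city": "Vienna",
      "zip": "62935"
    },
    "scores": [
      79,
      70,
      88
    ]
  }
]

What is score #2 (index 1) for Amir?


Path: records[2].scores[1]
Value: 70

ANSWER: 70


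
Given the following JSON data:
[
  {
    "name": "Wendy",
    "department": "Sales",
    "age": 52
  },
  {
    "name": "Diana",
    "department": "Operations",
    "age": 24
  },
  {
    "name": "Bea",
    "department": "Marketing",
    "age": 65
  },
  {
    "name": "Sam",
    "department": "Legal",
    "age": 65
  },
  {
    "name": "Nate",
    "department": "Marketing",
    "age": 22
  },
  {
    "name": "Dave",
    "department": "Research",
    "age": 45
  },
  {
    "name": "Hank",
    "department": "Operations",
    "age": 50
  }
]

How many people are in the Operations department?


Scanning records for department = Operations
  Record 1: Diana
  Record 6: Hank
Count: 2

ANSWER: 2


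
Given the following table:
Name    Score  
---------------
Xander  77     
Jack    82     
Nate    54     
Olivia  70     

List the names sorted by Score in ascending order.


Sorting by Score (ascending):
  Nate: 54
  Olivia: 70
  Xander: 77
  Jack: 82


ANSWER: Nate, Olivia, Xander, Jack


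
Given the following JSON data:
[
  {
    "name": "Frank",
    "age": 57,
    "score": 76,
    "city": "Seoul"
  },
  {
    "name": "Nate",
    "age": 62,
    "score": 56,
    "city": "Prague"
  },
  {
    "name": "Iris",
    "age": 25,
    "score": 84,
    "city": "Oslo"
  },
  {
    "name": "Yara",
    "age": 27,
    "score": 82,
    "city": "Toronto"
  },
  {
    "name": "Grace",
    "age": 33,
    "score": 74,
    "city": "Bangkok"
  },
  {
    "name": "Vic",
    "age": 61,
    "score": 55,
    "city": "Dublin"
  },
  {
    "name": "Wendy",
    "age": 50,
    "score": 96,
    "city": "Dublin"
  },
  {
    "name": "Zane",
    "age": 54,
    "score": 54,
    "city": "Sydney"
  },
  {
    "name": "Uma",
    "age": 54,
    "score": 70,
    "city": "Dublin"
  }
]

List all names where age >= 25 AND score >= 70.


Checking both conditions:
  Frank (age=57, score=76) -> YES
  Nate (age=62, score=56) -> no
  Iris (age=25, score=84) -> YES
  Yara (age=27, score=82) -> YES
  Grace (age=33, score=74) -> YES
  Vic (age=61, score=55) -> no
  Wendy (age=50, score=96) -> YES
  Zane (age=54, score=54) -> no
  Uma (age=54, score=70) -> YES


ANSWER: Frank, Iris, Yara, Grace, Wendy, Uma
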